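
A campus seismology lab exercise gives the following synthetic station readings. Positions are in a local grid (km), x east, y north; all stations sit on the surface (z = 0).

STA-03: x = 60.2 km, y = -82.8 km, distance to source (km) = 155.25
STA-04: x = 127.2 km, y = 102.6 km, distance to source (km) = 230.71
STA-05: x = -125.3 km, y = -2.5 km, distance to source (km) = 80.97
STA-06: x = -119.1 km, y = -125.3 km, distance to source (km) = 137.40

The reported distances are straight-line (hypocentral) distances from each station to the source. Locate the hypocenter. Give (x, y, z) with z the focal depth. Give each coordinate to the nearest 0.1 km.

(-66.1, -10.9, 54.6)

Each station gives a sphere (x−x_i)² + (y−y_i)² + z² = d_i² (stations at z=0).
Subtracting the STA-03 sphere from STA-04 and STA-05: z² cancels, leaving linear equations in x and y:
134.0 x + 370.8 y = -12897.82
-371.0 x + 160.6 y = 22772.88
Solving: x ≈ -66.099, y ≈ -10.897 km (keep extra digits for the depth step; rounded: -66.1, -10.9).
Then from the STA-03 sphere: z² = 155.25² − (x − 60.2)² − (y + 82.8)² with x = -66.099, y = -10.897, so z ≈ 54.599 ≈ 54.6 km.
Check against STA-06 (with the unrounded solution): distance 137.40 ≈ 137.40 km. ✓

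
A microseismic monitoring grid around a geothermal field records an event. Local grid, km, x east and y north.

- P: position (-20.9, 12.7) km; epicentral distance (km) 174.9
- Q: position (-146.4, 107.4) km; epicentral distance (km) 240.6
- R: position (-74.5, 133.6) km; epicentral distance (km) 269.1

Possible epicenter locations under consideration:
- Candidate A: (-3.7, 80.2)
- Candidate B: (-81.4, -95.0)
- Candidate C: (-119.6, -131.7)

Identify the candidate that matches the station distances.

For each candidate, compare |candidate − station| to the reported distance:
Candidate A: residuals P 105.2, Q 95.3, R 180.4 → max 180.4 km
Candidate B: residuals P 51.4, Q 28.0, R 40.4 → max 51.4 km
Candidate C: residuals P 0.0, Q 0.0, R 0.0 → max 0.0 km
Only Candidate C has all residuals ≈ 0.

Candidate C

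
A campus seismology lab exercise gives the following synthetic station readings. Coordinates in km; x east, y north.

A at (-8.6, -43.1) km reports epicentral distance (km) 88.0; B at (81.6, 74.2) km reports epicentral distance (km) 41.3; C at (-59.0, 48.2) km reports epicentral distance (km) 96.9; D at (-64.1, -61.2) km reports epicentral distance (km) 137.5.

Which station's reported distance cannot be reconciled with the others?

B

Solve using three stations at a time. Using A, C, D (subtract circle equations pairwise → linear system) gives (x, y) ≈ (36.6, 32.4).
Distances from that point to each station vs reported:
  A: calculated 88.0 vs reported 88.0 → residual 0.0 km
  B: calculated 61.4 vs reported 41.3 → residual 20.1 km
  C: calculated 96.9 vs reported 96.9 → residual 0.0 km
  D: calculated 137.5 vs reported 137.5 → residual 0.0 km
A, C, D are mutually consistent (residuals ≈ 0); B is off by 20.1 km.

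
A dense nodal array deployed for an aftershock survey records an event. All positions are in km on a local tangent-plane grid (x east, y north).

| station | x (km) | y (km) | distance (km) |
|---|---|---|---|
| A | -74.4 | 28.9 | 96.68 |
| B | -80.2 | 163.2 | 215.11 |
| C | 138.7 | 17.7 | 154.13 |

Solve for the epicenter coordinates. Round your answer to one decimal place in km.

x ≈ -4.9 km, y ≈ -38.3 km

Circle about each station: (x + 74.4)² + (y − 28.9)² = 96.68²; (x + 80.2)² + (y − 163.2)² = 215.11²; (x − 138.7)² + (y − 17.7)² = 154.13².
Subtracting the A equation from the B and C equations removes the quadratic terms:
-11.6 x + 268.6 y = -10229.58
426.2 x − 22.4 y = -1228.62
Solving the 2×2 system: x ≈ -4.9, y ≈ -38.3 km.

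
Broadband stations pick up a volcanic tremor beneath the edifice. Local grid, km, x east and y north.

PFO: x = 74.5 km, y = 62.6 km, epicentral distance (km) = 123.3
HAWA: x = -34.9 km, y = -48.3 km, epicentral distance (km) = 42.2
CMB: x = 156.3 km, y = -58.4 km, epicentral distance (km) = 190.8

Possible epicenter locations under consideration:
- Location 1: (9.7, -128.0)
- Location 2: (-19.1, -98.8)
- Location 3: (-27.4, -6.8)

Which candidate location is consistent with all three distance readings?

Location 3

For each candidate, compare |candidate − station| to the reported distance:
Location 1: residuals PFO 78.0, HAWA 49.1, CMB 28.5 → max 78.0 km
Location 2: residuals PFO 63.3, HAWA 10.7, CMB 10.8 → max 63.3 km
Location 3: residuals PFO 0.0, HAWA 0.0, CMB 0.0 → max 0.0 km
Only Location 3 has all residuals ≈ 0.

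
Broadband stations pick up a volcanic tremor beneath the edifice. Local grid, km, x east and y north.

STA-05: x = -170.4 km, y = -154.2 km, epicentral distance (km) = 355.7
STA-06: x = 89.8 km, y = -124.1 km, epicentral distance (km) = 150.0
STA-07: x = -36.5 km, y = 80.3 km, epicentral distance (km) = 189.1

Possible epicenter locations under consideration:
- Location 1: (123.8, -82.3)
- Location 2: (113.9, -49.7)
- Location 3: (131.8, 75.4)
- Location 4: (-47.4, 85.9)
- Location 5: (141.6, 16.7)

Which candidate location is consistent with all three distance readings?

Location 5

For each candidate, compare |candidate − station| to the reported distance:
Location 1: residuals STA-05 52.8, STA-06 96.1, STA-07 39.2 → max 96.1 km
Location 2: residuals STA-05 52.8, STA-06 71.8, STA-07 9.7 → max 71.8 km
Location 3: residuals STA-05 23.8, STA-06 53.9, STA-07 20.7 → max 53.9 km
Location 4: residuals STA-05 85.9, STA-06 100.8, STA-07 176.8 → max 176.8 km
Location 5: residuals STA-05 0.0, STA-06 0.0, STA-07 0.0 → max 0.0 km
Only Location 5 has all residuals ≈ 0.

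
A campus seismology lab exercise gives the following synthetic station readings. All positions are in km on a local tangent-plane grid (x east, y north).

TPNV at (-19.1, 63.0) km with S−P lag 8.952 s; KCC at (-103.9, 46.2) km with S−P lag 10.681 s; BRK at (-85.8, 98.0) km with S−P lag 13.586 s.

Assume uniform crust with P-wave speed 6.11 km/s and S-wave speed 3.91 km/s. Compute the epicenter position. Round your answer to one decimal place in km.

-20.3 km east, -34.2 km north

Distance from S−P lag: d = Δt · v_P v_S / (v_P − v_S) = Δt · (6.11·3.91)/(6.11−3.91) ≈ 10.8591·Δt.
So d_TPNV = 97.21, d_KCC = 115.99, d_BRK = 147.53 km.
Circle about each station: (x + 19.1)² + (y − 63.0)² = 97.21²; (x + 103.9)² + (y − 46.2)² = 115.99²; (x + 85.8)² + (y − 98.0)² = 147.53².
Subtracting pairs of circle equations eliminates x²+y² and gives linear equations (the radical axes):
-169.6 x − 33.6 y = 4591.94
-133.4 x + 70.0 y = 316.51
Solving the 2×2 system: x ≈ -20.3, y ≈ -34.2 km.
Check against TPNV (with the unrounded x, y): √((x + 19.1)²+(y − 63.0)²) = 97.18 ≈ 97.21 km. ✓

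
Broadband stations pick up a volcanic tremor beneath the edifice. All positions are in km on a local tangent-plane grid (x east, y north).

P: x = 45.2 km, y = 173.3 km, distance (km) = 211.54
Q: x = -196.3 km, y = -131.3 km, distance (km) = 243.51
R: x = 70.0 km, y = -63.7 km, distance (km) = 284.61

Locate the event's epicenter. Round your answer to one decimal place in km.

(-156.3, 108.9)

Circle about each station: (x − 45.2)² + (y − 173.3)² = 211.54²; (x + 196.3)² + (y + 131.3)² = 243.51²; (x − 70.0)² + (y + 63.7)² = 284.61².
Subtracting the P equation from the Q and R equations removes the quadratic terms:
-483.0 x − 609.2 y = 9149.50
49.6 x − 474.0 y = -59371.92
Solving the 2×2 system: x ≈ -156.3, y ≈ 108.9 km.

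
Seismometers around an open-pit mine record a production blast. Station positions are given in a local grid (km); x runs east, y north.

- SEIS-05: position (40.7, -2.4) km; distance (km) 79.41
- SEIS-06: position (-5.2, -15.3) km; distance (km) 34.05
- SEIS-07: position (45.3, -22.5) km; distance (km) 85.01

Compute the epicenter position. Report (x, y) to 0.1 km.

Circle about each station: (x − 40.7)² + (y + 2.4)² = 79.41²; (x + 5.2)² + (y + 15.3)² = 34.05²; (x − 45.3)² + (y + 22.5)² = 85.01².
Subtracting the SEIS-05 equation from the SEIS-06 and SEIS-07 equations removes the quadratic terms:
-91.8 x − 25.8 y = 3745.43
9.2 x − 40.2 y = -24.66
Solving the 2×2 system: x ≈ -38.5, y ≈ -8.2 km.
Check against SEIS-05 (with the unrounded x, y): √((x − 40.7)²+(y + 2.4)²) = 79.41 ≈ 79.41 km. ✓

x ≈ -38.5 km, y ≈ -8.2 km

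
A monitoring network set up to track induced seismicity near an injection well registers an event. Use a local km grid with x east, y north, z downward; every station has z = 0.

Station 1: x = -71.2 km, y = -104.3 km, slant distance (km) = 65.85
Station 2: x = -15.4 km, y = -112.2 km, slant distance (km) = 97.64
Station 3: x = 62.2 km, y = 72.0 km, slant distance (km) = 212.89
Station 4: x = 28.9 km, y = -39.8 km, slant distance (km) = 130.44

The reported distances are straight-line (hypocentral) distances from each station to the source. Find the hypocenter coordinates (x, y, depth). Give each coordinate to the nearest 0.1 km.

Each station gives a sphere (x−x_i)² + (y−y_i)² + z² = d_i² (stations at z=0).
Subtracting the Station 1 sphere from Station 2 and Station 3: z² cancels, leaving linear equations in x and y:
111.6 x − 15.8 y = -8319.28
266.8 x + 352.6 y = -47881.02
Solving: x ≈ -84.697, y ≈ -71.707 km (keep extra digits for the depth step; rounded: -84.7, -71.7).
Then from the Station 1 sphere: z² = 65.85² − (x + 71.2)² − (y + 104.3)² with x = -84.697, y = -71.707, so z ≈ 55.604 ≈ 55.6 km.

x ≈ -84.7 km, y ≈ -71.7 km, depth ≈ 55.6 km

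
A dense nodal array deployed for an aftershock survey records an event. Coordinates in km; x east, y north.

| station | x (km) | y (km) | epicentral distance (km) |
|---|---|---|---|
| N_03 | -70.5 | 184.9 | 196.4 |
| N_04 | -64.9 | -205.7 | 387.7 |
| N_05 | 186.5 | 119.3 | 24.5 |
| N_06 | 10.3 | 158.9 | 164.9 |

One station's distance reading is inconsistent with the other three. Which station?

Solve using three stations at a time. Using N_04, N_05, N_06 (subtract circle equations pairwise → linear system) gives (x, y) ≈ (166.3, 105.5).
Distances from that point to each station vs reported:
  N_03: calculated 249.8 vs reported 196.4 → residual 53.4 km
  N_04: calculated 387.7 vs reported 387.7 → residual 0.0 km
  N_05: calculated 24.5 vs reported 24.5 → residual 0.0 km
  N_06: calculated 164.9 vs reported 164.9 → residual 0.0 km
N_04, N_05, N_06 are mutually consistent (residuals ≈ 0); N_03 is off by 53.4 km.

N_03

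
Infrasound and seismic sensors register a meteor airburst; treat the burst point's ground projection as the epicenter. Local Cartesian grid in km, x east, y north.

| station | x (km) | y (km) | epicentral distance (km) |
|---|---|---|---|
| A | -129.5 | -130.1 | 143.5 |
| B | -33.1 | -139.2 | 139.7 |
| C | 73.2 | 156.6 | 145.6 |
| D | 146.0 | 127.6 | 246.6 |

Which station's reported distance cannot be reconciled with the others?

Solve using three stations at a time. Using A, B, D (subtract circle equations pairwise → linear system) gives (x, y) ≈ (-63.3, -2.8).
Distances from that point to each station vs reported:
  A: calculated 143.5 vs reported 143.5 → residual 0.0 km
  B: calculated 139.7 vs reported 139.7 → residual 0.0 km
  C: calculated 209.9 vs reported 145.6 → residual 64.3 km
  D: calculated 246.6 vs reported 246.6 → residual 0.0 km
A, B, D are mutually consistent (residuals ≈ 0); C is off by 64.3 km.

C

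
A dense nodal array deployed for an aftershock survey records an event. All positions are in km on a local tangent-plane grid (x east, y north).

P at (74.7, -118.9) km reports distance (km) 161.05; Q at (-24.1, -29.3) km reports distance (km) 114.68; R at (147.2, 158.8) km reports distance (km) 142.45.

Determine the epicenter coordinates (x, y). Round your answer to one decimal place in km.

65.8 km east, 41.9 km north

Circle about each station: (x − 74.7)² + (y + 118.9)² = 161.05²; (x + 24.1)² + (y + 29.3)² = 114.68²; (x − 147.2)² + (y − 158.8)² = 142.45².
Subtracting pairs of circle equations eliminates x²+y² and gives linear equations (the radical axes):
-197.6 x + 179.2 y = -5492.40
145.0 x + 555.4 y = 32813.08
Solving the 2×2 system: x ≈ 65.8, y ≈ 41.9 km.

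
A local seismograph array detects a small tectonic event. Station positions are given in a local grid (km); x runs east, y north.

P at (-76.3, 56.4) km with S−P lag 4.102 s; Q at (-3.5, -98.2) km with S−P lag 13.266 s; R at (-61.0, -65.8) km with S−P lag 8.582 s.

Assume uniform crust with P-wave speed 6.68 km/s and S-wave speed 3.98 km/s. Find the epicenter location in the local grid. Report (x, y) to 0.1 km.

-61.8 km east, 18.7 km north

Distance from S−P lag: d = Δt · v_P v_S / (v_P − v_S) = Δt · (6.68·3.98)/(6.68−3.98) ≈ 9.8468·Δt.
So d_P = 40.39, d_Q = 130.63, d_R = 84.51 km.
Circle about each station: (x + 76.3)² + (y − 56.4)² = 40.39²; (x + 3.5)² + (y + 98.2)² = 130.63²; (x + 61.0)² + (y + 65.8)² = 84.51².
Subtracting pairs of circle equations eliminates x²+y² and gives linear equations (the radical axes):
145.6 x − 309.2 y = -14780.00
30.6 x − 244.4 y = -6462.60
Solving the 2×2 system: x ≈ -61.8, y ≈ 18.7 km.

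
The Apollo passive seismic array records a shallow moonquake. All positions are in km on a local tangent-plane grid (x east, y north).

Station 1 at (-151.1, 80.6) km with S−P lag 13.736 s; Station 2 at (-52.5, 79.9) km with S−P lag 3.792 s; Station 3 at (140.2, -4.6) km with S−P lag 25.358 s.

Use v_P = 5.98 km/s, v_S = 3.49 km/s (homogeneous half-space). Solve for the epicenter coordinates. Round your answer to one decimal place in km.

Distance from S−P lag: d = Δt · v_P v_S / (v_P − v_S) = Δt · (5.98·3.49)/(5.98−3.49) ≈ 8.3816·Δt.
So d_Station 1 = 115.13, d_Station 2 = 31.78, d_Station 3 = 212.54 km.
Circle about each station: (x + 151.1)² + (y − 80.6)² = 115.13²; (x + 52.5)² + (y − 79.9)² = 31.78²; (x − 140.2)² + (y + 4.6)² = 212.54².
Subtracting pairs of circle equations eliminates x²+y² and gives linear equations (the radical axes):
197.2 x − 1.4 y = -7942.36
582.6 x − 170.4 y = -41568.70
Solving the 2×2 system: x ≈ -39.5, y ≈ 108.9 km.
Check against Station 1 (with the unrounded x, y): √((x + 151.1)²+(y − 80.6)²) = 115.13 ≈ 115.13 km. ✓

-39.5 km east, 108.9 km north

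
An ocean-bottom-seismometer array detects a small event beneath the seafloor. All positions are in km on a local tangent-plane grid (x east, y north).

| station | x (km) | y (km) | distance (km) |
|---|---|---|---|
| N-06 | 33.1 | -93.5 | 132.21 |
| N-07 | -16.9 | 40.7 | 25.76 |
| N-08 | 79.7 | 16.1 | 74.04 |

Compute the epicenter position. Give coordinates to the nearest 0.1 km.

Circle about each station: (x − 33.1)² + (y + 93.5)² = 132.21²; (x + 16.9)² + (y − 40.7)² = 25.76²; (x − 79.7)² + (y − 16.1)² = 74.04².
Subtracting the N-06 equation from the N-07 and N-08 equations removes the quadratic terms:
-100.0 x + 268.4 y = 8920.15
93.2 x + 219.2 y = 8771.00
Solving the 2×2 system: x ≈ 8.5, y ≈ 36.4 km.

(8.5, 36.4)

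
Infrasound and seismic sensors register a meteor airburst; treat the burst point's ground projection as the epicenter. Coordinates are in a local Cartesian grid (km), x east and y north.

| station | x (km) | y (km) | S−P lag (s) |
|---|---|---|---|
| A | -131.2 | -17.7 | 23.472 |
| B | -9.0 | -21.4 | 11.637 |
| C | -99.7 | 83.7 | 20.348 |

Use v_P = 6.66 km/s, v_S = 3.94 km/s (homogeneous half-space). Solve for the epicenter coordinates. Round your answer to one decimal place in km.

x ≈ 89.7 km, y ≈ 32.1 km

Distance from S−P lag: d = Δt · v_P v_S / (v_P − v_S) = Δt · (6.66·3.94)/(6.66−3.94) ≈ 9.6472·Δt.
So d_A = 226.44, d_B = 112.26, d_C = 196.30 km.
Circle about each station: (x + 131.2)² + (y + 17.7)² = 226.44²; (x + 9.0)² + (y + 21.4)² = 112.26²; (x + 99.7)² + (y − 83.7)² = 196.30².
Subtracting pairs of circle equations eliminates x²+y² and gives linear equations (the radical axes):
244.4 x − 7.4 y = 21685.00
63.0 x + 202.8 y = 12160.43
Solving the 2×2 system: x ≈ 89.7, y ≈ 32.1 km.
Check against A (with the unrounded x, y): √((x + 131.2)²+(y + 17.7)²) = 226.44 ≈ 226.44 km. ✓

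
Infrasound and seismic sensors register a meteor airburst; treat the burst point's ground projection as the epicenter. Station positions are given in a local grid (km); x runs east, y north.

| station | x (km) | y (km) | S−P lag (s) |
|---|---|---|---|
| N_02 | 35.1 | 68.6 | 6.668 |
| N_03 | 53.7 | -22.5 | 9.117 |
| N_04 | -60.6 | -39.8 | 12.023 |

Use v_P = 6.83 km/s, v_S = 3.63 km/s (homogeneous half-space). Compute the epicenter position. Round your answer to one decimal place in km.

Distance from S−P lag: d = Δt · v_P v_S / (v_P − v_S) = Δt · (6.83·3.63)/(6.83−3.63) ≈ 7.7478·Δt.
So d_N_02 = 51.66, d_N_03 = 70.64, d_N_04 = 93.15 km.
Circle about each station: (x − 35.1)² + (y − 68.6)² = 51.66²; (x − 53.7)² + (y + 22.5)² = 70.64²; (x + 60.6)² + (y + 39.8)² = 93.15².
Subtracting the N_02 equation from the N_03 and N_04 equations removes the quadratic terms:
37.2 x − 182.2 y = -4869.28
-191.4 x − 216.8 y = -6689.74
Solving the 2×2 system: x ≈ 3.8, y ≈ 27.5 km.

x ≈ 3.8 km, y ≈ 27.5 km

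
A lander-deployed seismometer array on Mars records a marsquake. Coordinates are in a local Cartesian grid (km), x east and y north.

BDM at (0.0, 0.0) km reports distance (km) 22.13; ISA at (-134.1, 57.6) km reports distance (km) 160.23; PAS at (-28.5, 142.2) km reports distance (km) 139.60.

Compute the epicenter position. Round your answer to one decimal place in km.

19.2 km east, 11.0 km north

Circle about each station: x² + y² = 22.13²; (x + 134.1)² + (y − 57.6)² = 160.23²; (x + 28.5)² + (y − 142.2)² = 139.60².
Subtracting the BDM equation from the ISA and PAS equations removes the quadratic terms:
-268.2 x + 115.2 y = -3883.35
-57.0 x + 284.4 y = 2034.67
Solving the 2×2 system: x ≈ 19.2, y ≈ 11.0 km.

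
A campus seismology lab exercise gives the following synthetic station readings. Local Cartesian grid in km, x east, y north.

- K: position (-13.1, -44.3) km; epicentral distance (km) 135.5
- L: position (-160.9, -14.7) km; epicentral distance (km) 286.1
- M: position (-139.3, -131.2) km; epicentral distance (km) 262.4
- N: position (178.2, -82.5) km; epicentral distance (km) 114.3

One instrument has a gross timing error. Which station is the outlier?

Solve using three stations at a time. Using K, L, M (subtract circle equations pairwise → linear system) gives (x, y) ≈ (117.9, -79.1).
Distances from that point to each station vs reported:
  K: calculated 135.5 vs reported 135.5 → residual 0.0 km
  L: calculated 286.1 vs reported 286.1 → residual 0.0 km
  M: calculated 262.4 vs reported 262.4 → residual 0.0 km
  N: calculated 60.4 vs reported 114.3 → residual 53.9 km
K, L, M are mutually consistent (residuals ≈ 0); N is off by 53.9 km.

N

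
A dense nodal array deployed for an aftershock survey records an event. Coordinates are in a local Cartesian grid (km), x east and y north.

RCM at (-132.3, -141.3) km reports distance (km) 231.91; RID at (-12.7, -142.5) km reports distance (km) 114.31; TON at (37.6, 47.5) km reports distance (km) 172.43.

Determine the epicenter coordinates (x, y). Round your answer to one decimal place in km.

98.0 km east, -114.0 km north

Circle about each station: (x + 132.3)² + (y + 141.3)² = 231.91²; (x + 12.7)² + (y + 142.5)² = 114.31²; (x − 37.6)² + (y − 47.5)² = 172.43².
Subtracting pairs of circle equations eliminates x²+y² and gives linear equations (the radical axes):
239.2 x − 2.4 y = 23714.03
339.8 x + 377.6 y = -9748.83
Solving the 2×2 system: x ≈ 98.0, y ≈ -114.0 km.
Check against RCM (with the unrounded x, y): √((x + 132.3)²+(y + 141.3)²) = 231.91 ≈ 231.91 km. ✓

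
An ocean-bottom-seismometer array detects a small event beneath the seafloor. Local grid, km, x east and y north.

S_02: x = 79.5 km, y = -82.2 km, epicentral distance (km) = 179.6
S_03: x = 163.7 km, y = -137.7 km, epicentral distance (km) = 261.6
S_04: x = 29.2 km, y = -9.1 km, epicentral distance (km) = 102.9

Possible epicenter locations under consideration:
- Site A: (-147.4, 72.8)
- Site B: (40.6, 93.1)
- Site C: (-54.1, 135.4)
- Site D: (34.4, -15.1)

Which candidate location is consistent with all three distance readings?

For each candidate, compare |candidate − station| to the reported distance:
Site A: residuals S_02 95.2, S_03 114.0, S_04 91.8 → max 114.0 km
Site B: residuals S_02 0.0, S_03 0.0, S_04 0.1 → max 0.1 km
Site C: residuals S_02 75.7, S_03 87.7, S_04 63.9 → max 87.7 km
Site D: residuals S_02 98.8, S_03 83.4, S_04 95.0 → max 98.8 km
Only Site B has all residuals ≈ 0.

Site B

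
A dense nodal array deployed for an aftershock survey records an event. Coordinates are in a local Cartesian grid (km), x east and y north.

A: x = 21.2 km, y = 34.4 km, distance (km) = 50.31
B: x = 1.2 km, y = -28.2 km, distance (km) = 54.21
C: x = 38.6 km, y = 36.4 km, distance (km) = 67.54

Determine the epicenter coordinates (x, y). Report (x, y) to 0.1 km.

x ≈ -26.5 km, y ≈ 18.4 km

Circle about each station: (x − 21.2)² + (y − 34.4)² = 50.31²; (x − 1.2)² + (y + 28.2)² = 54.21²; (x − 38.6)² + (y − 36.4)² = 67.54².
Subtracting the A equation from the B and C equations removes the quadratic terms:
-40.0 x − 125.2 y = -1243.75
34.8 x + 4.0 y = -848.44
Solving the 2×2 system: x ≈ -26.5, y ≈ 18.4 km.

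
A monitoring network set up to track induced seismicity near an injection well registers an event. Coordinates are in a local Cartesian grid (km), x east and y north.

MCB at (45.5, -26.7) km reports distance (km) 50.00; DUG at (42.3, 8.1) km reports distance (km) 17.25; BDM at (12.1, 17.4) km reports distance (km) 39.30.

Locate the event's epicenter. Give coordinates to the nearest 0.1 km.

51.0 km east, 23.0 km north

Circle about each station: (x − 45.5)² + (y + 26.7)² = 50.00²; (x − 42.3)² + (y − 8.1)² = 17.25²; (x − 12.1)² + (y − 17.4)² = 39.30².
Subtracting the MCB equation from the DUG and BDM equations removes the quadratic terms:
-6.4 x + 69.6 y = 1274.20
-66.8 x + 88.2 y = -1378.46
Solving the 2×2 system: x ≈ 51.0, y ≈ 23.0 km.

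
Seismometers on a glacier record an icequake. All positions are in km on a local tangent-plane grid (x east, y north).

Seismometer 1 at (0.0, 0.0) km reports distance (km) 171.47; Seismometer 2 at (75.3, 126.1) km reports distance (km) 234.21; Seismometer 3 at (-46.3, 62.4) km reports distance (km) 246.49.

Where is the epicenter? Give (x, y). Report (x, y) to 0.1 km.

140.0 km east, -99.0 km north

Circle about each station: x² + y² = 171.47²; (x − 75.3)² + (y − 126.1)² = 234.21²; (x + 46.3)² + (y − 62.4)² = 246.49².
Subtracting pairs of circle equations eliminates x²+y² and gives linear equations (the radical axes):
150.6 x + 252.2 y = -3881.06
-92.6 x + 124.8 y = -25317.91
Solving the 2×2 system: x ≈ 140.0, y ≈ -99.0 km.
Check against Seismometer 1 (with the unrounded x, y): √(x²+y²) = 171.46 ≈ 171.47 km. ✓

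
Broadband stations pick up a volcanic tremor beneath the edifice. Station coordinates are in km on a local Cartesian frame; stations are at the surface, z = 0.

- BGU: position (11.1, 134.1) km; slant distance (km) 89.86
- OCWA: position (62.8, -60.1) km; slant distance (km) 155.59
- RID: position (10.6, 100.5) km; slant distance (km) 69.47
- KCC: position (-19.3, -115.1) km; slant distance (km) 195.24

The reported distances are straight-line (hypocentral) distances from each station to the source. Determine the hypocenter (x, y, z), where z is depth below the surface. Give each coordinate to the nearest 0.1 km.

x ≈ 1.5 km, y ≈ 69.1 km, depth ≈ 61.3 km

Each station gives a sphere (x−x_i)² + (y−y_i)² + z² = d_i² (stations at z=0).
Subtracting the BGU sphere from OCWA and RID: z² cancels, leaving linear equations in x and y:
103.4 x − 388.4 y = -26683.60
-1.0 x − 67.2 y = -4644.67
Solving: x ≈ 1.479, y ≈ 69.095 km (keep extra digits for the depth step; rounded: 1.5, 69.1).
Then from the BGU sphere: z² = 89.86² − (x − 11.1)² − (y − 134.1)² with x = 1.479, y = 69.095, so z ≈ 61.291 ≈ 61.3 km.
Check against KCC (with the unrounded solution): distance 195.23 ≈ 195.24 km. ✓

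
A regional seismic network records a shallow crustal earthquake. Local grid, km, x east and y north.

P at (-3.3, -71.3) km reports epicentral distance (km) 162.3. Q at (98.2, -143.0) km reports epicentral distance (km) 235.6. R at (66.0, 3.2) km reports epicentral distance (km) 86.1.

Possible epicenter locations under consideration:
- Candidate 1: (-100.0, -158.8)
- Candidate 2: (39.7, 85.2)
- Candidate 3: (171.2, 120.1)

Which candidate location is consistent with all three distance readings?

For each candidate, compare |candidate − station| to the reported distance:
Candidate 1: residuals P 31.9, Q 36.8, R 145.8 → max 145.8 km
Candidate 2: residuals P 0.0, Q 0.0, R 0.0 → max 0.0 km
Candidate 3: residuals P 96.7, Q 37.4, R 71.2 → max 96.7 km
Only Candidate 2 has all residuals ≈ 0.

Candidate 2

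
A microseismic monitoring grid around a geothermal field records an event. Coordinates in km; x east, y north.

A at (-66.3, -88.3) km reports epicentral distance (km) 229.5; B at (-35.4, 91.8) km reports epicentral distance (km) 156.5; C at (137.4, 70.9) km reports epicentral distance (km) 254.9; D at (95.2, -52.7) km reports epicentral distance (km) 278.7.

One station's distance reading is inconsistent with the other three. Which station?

B

Solve using three stations at a time. Using A, C, D (subtract circle equations pairwise → linear system) gives (x, y) ≈ (-108.8, 137.3).
Distances from that point to each station vs reported:
  A: calculated 229.6 vs reported 229.5 → residual 0.1 km
  B: calculated 86.3 vs reported 156.5 → residual 70.2 km
  C: calculated 255.0 vs reported 254.9 → residual 0.1 km
  D: calculated 278.8 vs reported 278.7 → residual 0.1 km
A, C, D are mutually consistent (residuals ≈ 0); B is off by 70.2 km.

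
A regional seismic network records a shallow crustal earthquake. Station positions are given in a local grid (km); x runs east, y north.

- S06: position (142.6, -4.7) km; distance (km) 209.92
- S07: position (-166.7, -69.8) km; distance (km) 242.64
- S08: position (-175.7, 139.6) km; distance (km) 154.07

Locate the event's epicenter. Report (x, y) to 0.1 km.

(-22.3, 125.2)

Circle about each station: (x − 142.6)² + (y + 4.7)² = 209.92²; (x + 166.7)² + (y + 69.8)² = 242.64²; (x + 175.7)² + (y − 139.6)² = 154.07².
Subtracting the S06 equation from the S07 and S08 equations removes the quadratic terms:
-618.6 x − 130.2 y = -2503.68
-636.6 x + 288.6 y = 50330.64
Solving the 2×2 system: x ≈ -22.3, y ≈ 125.2 km.
Check against S06 (with the unrounded x, y): √((x − 142.6)²+(y + 4.7)²) = 209.92 ≈ 209.92 km. ✓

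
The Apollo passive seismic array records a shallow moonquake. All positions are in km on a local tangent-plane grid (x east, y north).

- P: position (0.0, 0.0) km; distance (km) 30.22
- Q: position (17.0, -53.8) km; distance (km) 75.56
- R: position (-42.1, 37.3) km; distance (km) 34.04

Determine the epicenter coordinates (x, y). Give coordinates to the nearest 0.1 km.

x ≈ -29.7 km, y ≈ 5.6 km

Circle about each station: x² + y² = 30.22²; (x − 17.0)² + (y + 53.8)² = 75.56²; (x + 42.1)² + (y − 37.3)² = 34.04².
Subtracting the P equation from the Q and R equations removes the quadratic terms:
34.0 x − 107.6 y = -1612.63
-84.2 x + 74.6 y = 2918.23
Solving the 2×2 system: x ≈ -29.7, y ≈ 5.6 km.
Check against P (with the unrounded x, y): √(x²+y²) = 30.22 ≈ 30.22 km. ✓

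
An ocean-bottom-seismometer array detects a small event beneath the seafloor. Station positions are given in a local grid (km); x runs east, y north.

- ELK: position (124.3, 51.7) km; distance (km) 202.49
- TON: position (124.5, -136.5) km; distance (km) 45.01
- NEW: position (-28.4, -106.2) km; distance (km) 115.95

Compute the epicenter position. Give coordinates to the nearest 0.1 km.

x ≈ 80.5 km, y ≈ -146.0 km

Circle about each station: (x − 124.3)² + (y − 51.7)² = 202.49²; (x − 124.5)² + (y + 136.5)² = 45.01²; (x + 28.4)² + (y + 106.2)² = 115.95².
Subtracting pairs of circle equations eliminates x²+y² and gives linear equations (the radical axes):
0.4 x − 376.4 y = 54985.42
-305.4 x − 315.8 y = 21519.42
Solving the 2×2 system: x ≈ 80.5, y ≈ -146.0 km.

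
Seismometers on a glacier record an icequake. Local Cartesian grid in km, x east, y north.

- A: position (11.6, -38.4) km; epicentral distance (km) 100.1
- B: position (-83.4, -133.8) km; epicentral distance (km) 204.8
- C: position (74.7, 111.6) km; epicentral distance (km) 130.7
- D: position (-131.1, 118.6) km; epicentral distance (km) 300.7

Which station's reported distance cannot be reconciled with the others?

Solve using three stations at a time. Using A, B, D (subtract circle equations pairwise → linear system) gives (x, y) ≈ (108.7, -62.8).
Distances from that point to each station vs reported:
  A: calculated 100.2 vs reported 100.1 → residual 0.1 km
  B: calculated 204.8 vs reported 204.8 → residual 0.0 km
  C: calculated 177.7 vs reported 130.7 → residual 47.0 km
  D: calculated 300.7 vs reported 300.7 → residual 0.0 km
A, B, D are mutually consistent (residuals ≈ 0); C is off by 47.0 km.

C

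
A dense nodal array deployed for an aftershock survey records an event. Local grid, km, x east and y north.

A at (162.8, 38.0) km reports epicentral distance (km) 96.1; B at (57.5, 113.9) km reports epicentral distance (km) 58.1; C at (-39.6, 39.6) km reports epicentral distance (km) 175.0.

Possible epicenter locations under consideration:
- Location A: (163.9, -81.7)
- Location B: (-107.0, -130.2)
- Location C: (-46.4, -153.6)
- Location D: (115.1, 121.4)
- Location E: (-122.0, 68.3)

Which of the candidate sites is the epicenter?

For each candidate, compare |candidate − station| to the reported distance:
Location A: residuals A 23.6, B 164.6, C 61.9 → max 164.6 km
Location B: residuals A 221.8, B 236.3, C 7.7 → max 236.3 km
Location C: residuals A 187.6, B 228.9, C 18.3 → max 228.9 km
Location D: residuals A 0.0, B 0.0, C 0.0 → max 0.0 km
Location E: residuals A 190.3, B 127.1, C 87.7 → max 190.3 km
Only Location D has all residuals ≈ 0.

Location D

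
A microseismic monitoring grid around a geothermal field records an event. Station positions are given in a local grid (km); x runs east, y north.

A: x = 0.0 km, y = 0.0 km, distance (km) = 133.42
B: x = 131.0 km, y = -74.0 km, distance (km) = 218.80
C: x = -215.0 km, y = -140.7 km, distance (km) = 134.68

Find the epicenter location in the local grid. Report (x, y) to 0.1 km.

Circle about each station: x² + y² = 133.42²; (x − 131.0)² + (y + 74.0)² = 218.80²; (x + 215.0)² + (y + 140.7)² = 134.68².
Subtracting pairs of circle equations eliminates x²+y² and gives linear equations (the radical axes):
262.0 x − 148.0 y = -7435.54
-430.0 x − 281.4 y = 65683.68
Solving the 2×2 system: x ≈ -86.0, y ≈ -102.0 km.
Check against A (with the unrounded x, y): √(x²+y²) = 133.42 ≈ 133.42 km. ✓

x ≈ -86.0 km, y ≈ -102.0 km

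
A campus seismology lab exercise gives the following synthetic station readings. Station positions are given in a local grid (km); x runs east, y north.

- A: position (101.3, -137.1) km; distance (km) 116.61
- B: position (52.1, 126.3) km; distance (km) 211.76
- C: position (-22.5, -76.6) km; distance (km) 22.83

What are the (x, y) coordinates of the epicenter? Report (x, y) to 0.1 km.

x ≈ 0.2 km, y ≈ -79.0 km

Circle about each station: (x − 101.3)² + (y + 137.1)² = 116.61²; (x − 52.1)² + (y − 126.3)² = 211.76²; (x + 22.5)² + (y + 76.6)² = 22.83².
Subtracting pairs of circle equations eliminates x²+y² and gives linear equations (the radical axes):
-98.4 x + 526.8 y = -41636.41
-247.6 x + 121.0 y = -9607.61
Solving the 2×2 system: x ≈ 0.2, y ≈ -79.0 km.
Check against A (with the unrounded x, y): √((x − 101.3)²+(y + 137.1)²) = 116.61 ≈ 116.61 km. ✓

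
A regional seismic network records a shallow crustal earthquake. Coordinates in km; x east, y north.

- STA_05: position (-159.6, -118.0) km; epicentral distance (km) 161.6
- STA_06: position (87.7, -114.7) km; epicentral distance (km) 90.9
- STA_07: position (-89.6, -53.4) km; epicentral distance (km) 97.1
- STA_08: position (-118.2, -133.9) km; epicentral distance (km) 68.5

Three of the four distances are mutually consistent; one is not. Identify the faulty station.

Solve using three stations at a time. Using STA_05, STA_06, STA_07 (subtract circle equations pairwise → linear system) gives (x, y) ≈ (-0.2, -91.4).
Distances from that point to each station vs reported:
  STA_05: calculated 161.6 vs reported 161.6 → residual 0.0 km
  STA_06: calculated 90.9 vs reported 90.9 → residual 0.0 km
  STA_07: calculated 97.1 vs reported 97.1 → residual 0.0 km
  STA_08: calculated 125.4 vs reported 68.5 → residual 56.9 km
STA_05, STA_06, STA_07 are mutually consistent (residuals ≈ 0); STA_08 is off by 56.9 km.

STA_08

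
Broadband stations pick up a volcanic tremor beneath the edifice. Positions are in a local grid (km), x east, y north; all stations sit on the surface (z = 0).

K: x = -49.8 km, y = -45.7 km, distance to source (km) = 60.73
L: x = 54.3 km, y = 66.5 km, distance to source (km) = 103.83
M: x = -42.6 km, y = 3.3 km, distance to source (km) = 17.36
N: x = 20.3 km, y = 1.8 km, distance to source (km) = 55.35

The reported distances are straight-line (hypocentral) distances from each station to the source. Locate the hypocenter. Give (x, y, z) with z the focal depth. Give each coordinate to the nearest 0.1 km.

Each station gives a sphere (x−x_i)² + (y−y_i)² + z² = d_i² (stations at z=0).
Subtracting the K sphere from L and M: z² cancels, leaving linear equations in x and y:
208.2 x + 224.4 y = -4290.33
14.4 x + 98.0 y = 643.88
Solving: x ≈ -32.898, y ≈ 11.404 km (keep extra digits for the depth step; rounded: -32.9, 11.4).
Then from the K sphere: z² = 60.73² − (x + 49.8)² − (y + 45.7)² with x = -32.898, y = 11.404, so z ≈ 11.899 ≈ 11.9 km.

(-32.9, 11.4, 11.9)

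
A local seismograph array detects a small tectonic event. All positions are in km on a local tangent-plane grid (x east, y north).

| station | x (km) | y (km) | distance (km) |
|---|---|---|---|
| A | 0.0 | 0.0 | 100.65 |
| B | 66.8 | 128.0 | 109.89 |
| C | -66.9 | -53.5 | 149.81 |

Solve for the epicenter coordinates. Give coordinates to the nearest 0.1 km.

(-37.5, 93.4)

Circle about each station: x² + y² = 100.65²; (x − 66.8)² + (y − 128.0)² = 109.89²; (x + 66.9)² + (y + 53.5)² = 149.81².
Subtracting the A equation from the B and C equations removes the quadratic terms:
133.6 x + 256.0 y = 18900.85
-133.8 x − 107.0 y = -4974.75
Solving the 2×2 system: x ≈ -37.5, y ≈ 93.4 km.
Check against A (with the unrounded x, y): √(x²+y²) = 100.67 ≈ 100.65 km. ✓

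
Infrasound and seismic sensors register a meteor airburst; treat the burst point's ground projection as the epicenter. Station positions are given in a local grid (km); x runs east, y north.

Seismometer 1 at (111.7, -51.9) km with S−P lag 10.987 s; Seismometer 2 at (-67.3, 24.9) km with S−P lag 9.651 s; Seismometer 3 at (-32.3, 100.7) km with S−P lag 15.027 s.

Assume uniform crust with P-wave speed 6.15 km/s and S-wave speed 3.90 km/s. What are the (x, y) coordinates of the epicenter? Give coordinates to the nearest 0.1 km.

(-5.3, -57.2)

Distance from S−P lag: d = Δt · v_P v_S / (v_P − v_S) = Δt · (6.15·3.90)/(6.15−3.90) ≈ 10.6600·Δt.
So d_Seismometer 1 = 117.12, d_Seismometer 2 = 102.88, d_Seismometer 3 = 160.19 km.
Circle about each station: (x − 111.7)² + (y + 51.9)² = 117.12²; (x + 67.3)² + (y − 24.9)² = 102.88²; (x + 32.3)² + (y − 100.7)² = 160.19².
Subtracting the Seismometer 1 equation from the Seismometer 2 and Seismometer 3 equations removes the quadratic terms:
-358.0 x + 153.6 y = -6888.40
-288.0 x + 305.2 y = -15930.46
Solving the 2×2 system: x ≈ -5.3, y ≈ -57.2 km.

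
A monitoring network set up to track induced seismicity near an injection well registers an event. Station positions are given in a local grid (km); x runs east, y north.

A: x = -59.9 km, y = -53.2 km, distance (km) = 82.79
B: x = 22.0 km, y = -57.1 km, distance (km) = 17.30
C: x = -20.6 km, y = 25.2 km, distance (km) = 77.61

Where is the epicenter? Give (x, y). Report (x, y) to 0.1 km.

Circle about each station: (x + 59.9)² + (y + 53.2)² = 82.79²; (x − 22.0)² + (y + 57.1)² = 17.30²; (x + 20.6)² + (y − 25.2)² = 77.61².
Subtracting the A equation from the B and C equations removes the quadratic terms:
163.8 x − 7.8 y = 3881.05
78.6 x + 156.8 y = -4527.98
Solving the 2×2 system: x ≈ 21.8, y ≈ -39.8 km.
Check against A (with the unrounded x, y): √((x + 59.9)²+(y + 53.2)²) = 82.79 ≈ 82.79 km. ✓

(21.8, -39.8)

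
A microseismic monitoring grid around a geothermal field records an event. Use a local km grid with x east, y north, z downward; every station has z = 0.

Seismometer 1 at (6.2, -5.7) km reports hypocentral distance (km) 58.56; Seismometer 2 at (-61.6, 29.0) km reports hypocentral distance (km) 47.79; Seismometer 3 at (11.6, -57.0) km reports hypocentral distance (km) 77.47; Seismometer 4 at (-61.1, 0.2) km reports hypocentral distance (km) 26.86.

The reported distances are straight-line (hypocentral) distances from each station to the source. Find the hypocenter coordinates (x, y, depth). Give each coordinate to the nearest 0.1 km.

x ≈ -48.4 km, y ≈ -12.3 km, depth ≈ 20.1 km

Each station gives a sphere (x−x_i)² + (y−y_i)² + z² = d_i² (stations at z=0).
Subtracting the Seismometer 1 sphere from Seismometer 2 and Seismometer 3: z² cancels, leaving linear equations in x and y:
-135.6 x + 69.4 y = 5710.02
10.8 x − 102.6 y = 740.30
Solving: x ≈ -48.410, y ≈ -12.311 km (keep extra digits for the depth step; rounded: -48.4, -12.3).
Then from the Seismometer 1 sphere: z² = 58.56² − (x − 6.2)² − (y + 5.7)² with x = -48.410, y = -12.311, so z ≈ 20.083 ≈ 20.1 km.
Check against Seismometer 4 (with the unrounded solution): distance 26.85 ≈ 26.86 km. ✓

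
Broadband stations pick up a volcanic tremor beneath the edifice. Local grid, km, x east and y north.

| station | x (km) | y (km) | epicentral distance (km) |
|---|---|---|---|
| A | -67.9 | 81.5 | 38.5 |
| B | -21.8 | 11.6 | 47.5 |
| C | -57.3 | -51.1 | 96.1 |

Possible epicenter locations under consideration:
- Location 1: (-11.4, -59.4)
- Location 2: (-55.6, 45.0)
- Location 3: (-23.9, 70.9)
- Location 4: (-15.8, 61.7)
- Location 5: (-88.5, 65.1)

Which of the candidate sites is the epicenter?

For each candidate, compare |candidate − station| to the reported distance:
Location 1: residuals A 113.3, B 24.3, C 49.5 → max 113.3 km
Location 2: residuals A 0.0, B 0.0, C 0.0 → max 0.0 km
Location 3: residuals A 6.8, B 11.8, C 30.4 → max 30.4 km
Location 4: residuals A 17.2, B 3.0, C 24.1 → max 24.1 km
Location 5: residuals A 12.2, B 38.0, C 24.2 → max 38.0 km
Only Location 2 has all residuals ≈ 0.

Location 2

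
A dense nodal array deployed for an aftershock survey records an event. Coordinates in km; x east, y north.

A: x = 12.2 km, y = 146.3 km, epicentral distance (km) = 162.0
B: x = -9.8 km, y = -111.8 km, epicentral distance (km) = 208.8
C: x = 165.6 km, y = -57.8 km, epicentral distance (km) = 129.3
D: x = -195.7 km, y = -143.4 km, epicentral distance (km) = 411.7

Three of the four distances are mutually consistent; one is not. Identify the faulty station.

Solve using three stations at a time. Using A, C, D (subtract circle equations pairwise → linear system) gives (x, y) ≈ (155.7, 71.1).
Distances from that point to each station vs reported:
  A: calculated 162.0 vs reported 162.0 → residual 0.0 km
  B: calculated 246.7 vs reported 208.8 → residual 37.9 km
  C: calculated 129.3 vs reported 129.3 → residual 0.0 km
  D: calculated 411.7 vs reported 411.7 → residual 0.0 km
A, C, D are mutually consistent (residuals ≈ 0); B is off by 37.9 km.

B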